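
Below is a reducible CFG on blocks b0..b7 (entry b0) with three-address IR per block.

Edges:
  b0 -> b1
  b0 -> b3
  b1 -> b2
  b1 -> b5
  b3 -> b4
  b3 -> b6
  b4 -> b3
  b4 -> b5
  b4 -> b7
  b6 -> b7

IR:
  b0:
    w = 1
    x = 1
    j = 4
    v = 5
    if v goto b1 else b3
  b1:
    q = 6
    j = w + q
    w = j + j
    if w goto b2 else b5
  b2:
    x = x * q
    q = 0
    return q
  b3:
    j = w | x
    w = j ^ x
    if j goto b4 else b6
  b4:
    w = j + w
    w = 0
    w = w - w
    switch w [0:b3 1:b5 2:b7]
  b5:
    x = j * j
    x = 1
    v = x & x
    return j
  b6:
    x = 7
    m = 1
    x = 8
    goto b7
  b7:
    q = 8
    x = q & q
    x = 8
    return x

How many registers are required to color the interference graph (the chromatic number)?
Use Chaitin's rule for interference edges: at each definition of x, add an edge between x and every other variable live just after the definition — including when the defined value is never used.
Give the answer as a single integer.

def/use:
  b0 def {j,v,w,x} use ∅
  b1 def {j,q,w} use {w}
  b2 def {q,x} use {q,x}
  b3 def {j,w} use {w,x}
  b4 def {w} use {j,w}
  b5 def {v,x} use {j}
  b6 def {m,x} use ∅
  b7 def {q,x} use ∅

Liveness:
  b0 li=∅ lo={w,x}
  b1 li={w,x} lo={j,q,x}
  b2 li={q,x} lo=∅
  b3 li={w,x} lo={j,w,x}
  b4 li={j,w,x} lo={j,w,x}
  b5 li={j} lo=∅
  b6 li=∅ lo=∅
  b7 li=∅ lo=∅

Conflict graph:
  j: {q,v,w,x}
  m: ∅
  q: {j,w,x}
  v: {j,w,x}
  w: {j,q,v,x}
  x: {j,q,v,w}

Registers:
  clique {j,q,w,x} ⇒ need ≥ 4
  assign j→c0 m→c0 q→c3 v→c3 w→c1 x→c2 — no edge inside a register ⇒ χ ≤ 4
  χ = 4

Answer: 4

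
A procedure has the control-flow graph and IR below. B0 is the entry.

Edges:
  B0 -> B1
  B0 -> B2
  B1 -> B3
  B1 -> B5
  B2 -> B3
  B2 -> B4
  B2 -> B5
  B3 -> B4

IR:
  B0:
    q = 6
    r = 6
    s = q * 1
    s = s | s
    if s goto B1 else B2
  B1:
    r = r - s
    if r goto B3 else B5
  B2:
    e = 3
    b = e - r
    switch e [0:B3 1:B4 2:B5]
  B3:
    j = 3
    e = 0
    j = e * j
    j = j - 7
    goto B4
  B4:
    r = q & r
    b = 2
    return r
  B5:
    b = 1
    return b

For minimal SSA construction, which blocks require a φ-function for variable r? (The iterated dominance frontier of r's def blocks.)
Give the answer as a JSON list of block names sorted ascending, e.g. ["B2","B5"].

Answer: ["B3", "B4", "B5"]

Working:
idom tree: B1←B0 B2←B0 B3←B0 B4←B0 B5←B0
Dom at joins:
  B3: preds {B1,B2}: {B0,B1} ∩ {B0,B2} = {B0}; idom=B0
  B4: preds {B2,B3}: {B0,B2} ∩ {B0,B3} = {B0}; idom=B0
  B5: preds {B1,B2}: {B0,B1} ∩ {B0,B2} = {B0}; idom=B0

DF walk-up:
  B3←B1: walk B1 to B0
  B3←B2: walk B2 to B0
  B4←B2: walk B2 to B0
  B4←B3: walk B3 to B0
  B5←B1: walk B1 to B0
  B5←B2: walk B2 to B0
  B0 → ∅
  B1 → {B3,B5}
  B2 → {B3,B4,B5}
  B3 → {B4}
  B4 → ∅
  B5 → ∅

φ for r: defs {B0,B1,B4}
  DF⁺ = {B3,B4,B5}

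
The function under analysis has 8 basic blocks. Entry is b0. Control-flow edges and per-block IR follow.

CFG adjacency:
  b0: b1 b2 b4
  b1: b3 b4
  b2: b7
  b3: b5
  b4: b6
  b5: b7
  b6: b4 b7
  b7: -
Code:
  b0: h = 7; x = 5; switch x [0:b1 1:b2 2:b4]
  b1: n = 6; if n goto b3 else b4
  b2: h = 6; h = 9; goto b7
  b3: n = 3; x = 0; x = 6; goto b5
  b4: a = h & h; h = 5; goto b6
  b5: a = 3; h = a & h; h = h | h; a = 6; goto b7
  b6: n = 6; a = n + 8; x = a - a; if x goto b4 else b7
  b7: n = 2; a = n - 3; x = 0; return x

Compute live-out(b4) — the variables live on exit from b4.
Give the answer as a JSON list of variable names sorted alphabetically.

Per-block:
  b0: def={h,x} ue=∅
  b1: def={n} ue=∅
  b2: def={h} ue=∅
  b3: def={n,x} ue=∅
  b4: def={a,h} ue={h}
  b5: def={a,h} ue={h}
  b6: def={a,n,x} ue=∅
  b7: def={a,n,x} ue=∅

Liveness:
  live b0: ∅→{h}
  live b1: {h}→{h}
  live b2: ∅→∅
  live b3: {h}→{h}
  live b4: {h}→{h}
  live b5: {h}→∅
  live b6: {h}→{h}
  live b7: ∅→∅

live-out(b4) = ["h"]

Answer: ["h"]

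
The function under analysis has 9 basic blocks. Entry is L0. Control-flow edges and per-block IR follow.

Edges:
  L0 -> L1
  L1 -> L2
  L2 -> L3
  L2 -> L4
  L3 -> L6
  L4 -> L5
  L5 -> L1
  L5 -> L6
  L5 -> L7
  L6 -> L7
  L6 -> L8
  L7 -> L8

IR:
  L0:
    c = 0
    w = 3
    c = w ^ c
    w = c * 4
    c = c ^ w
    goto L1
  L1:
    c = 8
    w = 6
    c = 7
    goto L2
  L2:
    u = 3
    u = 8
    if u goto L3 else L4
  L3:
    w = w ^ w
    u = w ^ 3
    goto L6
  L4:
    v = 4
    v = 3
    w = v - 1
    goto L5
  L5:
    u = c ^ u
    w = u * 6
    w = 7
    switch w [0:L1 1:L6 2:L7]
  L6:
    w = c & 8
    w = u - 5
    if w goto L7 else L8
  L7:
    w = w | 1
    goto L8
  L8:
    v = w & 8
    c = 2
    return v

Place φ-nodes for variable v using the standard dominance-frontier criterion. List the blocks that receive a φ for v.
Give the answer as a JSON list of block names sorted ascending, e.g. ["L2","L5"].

idom tree: L1←L0 L2←L1 L3←L2 L4←L2 L5←L4 L6←L2 L7←L2 L8←L2
Join-block Dom:
  L1: preds {L0,L5}: {L0} ∩ {L0,L1,L2,L4,L5} = {L0}; idom=L0
  L6: preds {L3,L5}: {L0,L1,L2,L3} ∩ {L0,L1,L2,L4,L5} = {L0,L1,L2}; idom=L2
  L7: preds {L5,L6}: {L0,L1,L2,L4,L5} ∩ {L0,L1,L2,L6} = {L0,L1,L2}; idom=L2
  L8: preds {L6,L7}: {L0,L1,L2,L6} ∩ {L0,L1,L2,L7} = {L0,L1,L2}; idom=L2

Frontier:
  L1←L0: walk · to L0
  L1←L5: walk L5→L4→L2→L1 to L0
  L6←L3: walk L3 to L2
  L6←L5: walk L5→L4 to L2
  L7←L5: walk L5→L4 to L2
  L7←L6: walk L6 to L2
  L8←L6: walk L6 to L2
  L8←L7: walk L7 to L2
  L0: DF=∅
  L1: DF={L1}
  L2: DF={L1}
  L3: DF={L6}
  L4: DF={L1,L6,L7}
  L5: DF={L1,L6,L7}
  L6: DF={L7,L8}
  L7: DF={L8}
  L8: DF=∅

φ for v: defs {L4,L8}
  DF⁺ = {L1,L6,L7,L8}

Answer: ["L1", "L6", "L7", "L8"]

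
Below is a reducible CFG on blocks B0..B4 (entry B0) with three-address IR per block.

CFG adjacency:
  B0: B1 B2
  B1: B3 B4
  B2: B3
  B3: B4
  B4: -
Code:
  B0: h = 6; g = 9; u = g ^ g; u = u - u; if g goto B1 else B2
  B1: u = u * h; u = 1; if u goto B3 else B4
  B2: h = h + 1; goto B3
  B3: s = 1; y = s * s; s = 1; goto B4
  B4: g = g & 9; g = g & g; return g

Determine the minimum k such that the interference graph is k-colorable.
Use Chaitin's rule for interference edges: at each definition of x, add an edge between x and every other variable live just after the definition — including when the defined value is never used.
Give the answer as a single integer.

Answer: 3

Analysis:
Block summaries:
  B0: def={g,h,u} ue=∅
  B1: def={u} ue={h,u}
  B2: def={h} ue={h}
  B3: def={s,y} ue=∅
  B4: def={g} ue={g}

Live sets:
  B0: in=∅ out={g,h,u}
  B1: in={g,h,u} out={g}
  B2: in={g,h} out={g}
  B3: in={g} out={g}
  B4: in={g} out=∅

Interfere edges:
  g — {h,s,u,y}
  h — {g,u}
  s — {g}
  u — {g,h}
  y — {g}

Colouring:
  lower bound: {g,h,u} mutually conflict ⇒ χ ≥ 3
  assign g→R0 h→R1 s→R1 u→R2 y→R1 — no edge inside a register ⇒ χ ≤ 3
  χ = 3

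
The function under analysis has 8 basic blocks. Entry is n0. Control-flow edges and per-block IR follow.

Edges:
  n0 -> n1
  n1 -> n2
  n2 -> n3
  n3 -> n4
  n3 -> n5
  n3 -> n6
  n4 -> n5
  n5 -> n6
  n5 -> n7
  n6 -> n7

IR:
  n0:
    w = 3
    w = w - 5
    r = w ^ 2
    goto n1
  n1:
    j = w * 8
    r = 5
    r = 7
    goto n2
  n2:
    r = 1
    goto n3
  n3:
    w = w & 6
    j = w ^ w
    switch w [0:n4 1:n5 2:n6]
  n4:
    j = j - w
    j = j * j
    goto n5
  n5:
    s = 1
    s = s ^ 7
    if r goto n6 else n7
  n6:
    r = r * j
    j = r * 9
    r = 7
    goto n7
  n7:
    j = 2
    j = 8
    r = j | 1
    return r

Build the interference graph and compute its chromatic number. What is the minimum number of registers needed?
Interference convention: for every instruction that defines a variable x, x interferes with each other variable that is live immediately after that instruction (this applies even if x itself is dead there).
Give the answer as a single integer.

def/use:
  n0: {r,w} / ∅
  n1: {j,r} / {w}
  n2: {r} / ∅
  n3: {j,w} / {w}
  n4: {j} / {j,w}
  n5: {s} / {r}
  n6: {j,r} / {j,r}
  n7: {j,r} / ∅

Liveness:
  n0 li=∅ lo={w}
  n1 li={w} lo={w}
  n2 li={w} lo={r,w}
  n3 li={r,w} lo={j,r,w}
  n4 li={j,r,w} lo={j,r}
  n5 li={j,r} lo={j,r}
  n6 li={j,r} lo=∅
  n7 li=∅ lo=∅

Interfere edges:
  j↔{r,s,w}
  r↔{j,s,w}
  s↔{j,r}
  w↔{j,r}

Colouring:
  {j,r,s} pairwise interfere (3-clique) ⇒ χ ≥ 3
  3-colouring: c0={j}  c1={r}  c2={s,w}
  χ = 3

Answer: 3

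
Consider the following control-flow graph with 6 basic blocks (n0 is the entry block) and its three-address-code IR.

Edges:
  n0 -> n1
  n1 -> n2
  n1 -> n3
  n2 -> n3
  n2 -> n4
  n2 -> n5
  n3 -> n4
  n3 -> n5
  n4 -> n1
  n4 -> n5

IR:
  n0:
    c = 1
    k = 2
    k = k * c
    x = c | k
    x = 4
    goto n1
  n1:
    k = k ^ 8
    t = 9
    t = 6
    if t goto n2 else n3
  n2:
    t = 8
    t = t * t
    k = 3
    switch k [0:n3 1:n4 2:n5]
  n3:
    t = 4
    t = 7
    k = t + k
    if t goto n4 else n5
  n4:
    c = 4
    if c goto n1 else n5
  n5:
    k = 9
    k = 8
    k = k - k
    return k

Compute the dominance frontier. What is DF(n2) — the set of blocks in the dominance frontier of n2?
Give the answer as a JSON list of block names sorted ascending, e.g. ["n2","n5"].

idom tree: n1←n0 n2←n1 n3←n1 n4←n1 n5←n1
Join-block Dom:
  n1: preds {n0,n4}: {n0} ∩ {n0,n1,n4} = {n0}; idom=n0
  n3: preds {n1,n2}: {n0,n1} ∩ {n0,n1,n2} = {n0,n1}; idom=n1
  n4: preds {n2,n3}: {n0,n1,n2} ∩ {n0,n1,n3} = {n0,n1}; idom=n1
  n5: preds {n2,n3,n4}: {n0,n1,n2} ∩ {n0,n1,n3} ∩ {n0,n1,n4} = {n0,n1}; idom=n1

DF walk-up:
  join n1 pred n0: · stop@n0
  join n1 pred n4: n4→n1 stop@n0
  join n3 pred n1: · stop@n1
  join n3 pred n2: n2 stop@n1
  join n4 pred n2: n2 stop@n1
  join n4 pred n3: n3 stop@n1
  join n5 pred n2: n2 stop@n1
  join n5 pred n3: n3 stop@n1
  join n5 pred n4: n4 stop@n1
  n0 → ∅
  n1 → {n1}
  n2 → {n3,n4,n5}
  n3 → {n4,n5}
  n4 → {n1,n5}
  n5 → ∅

DF(n2) = ["n3", "n4", "n5"]

Answer: ["n3", "n4", "n5"]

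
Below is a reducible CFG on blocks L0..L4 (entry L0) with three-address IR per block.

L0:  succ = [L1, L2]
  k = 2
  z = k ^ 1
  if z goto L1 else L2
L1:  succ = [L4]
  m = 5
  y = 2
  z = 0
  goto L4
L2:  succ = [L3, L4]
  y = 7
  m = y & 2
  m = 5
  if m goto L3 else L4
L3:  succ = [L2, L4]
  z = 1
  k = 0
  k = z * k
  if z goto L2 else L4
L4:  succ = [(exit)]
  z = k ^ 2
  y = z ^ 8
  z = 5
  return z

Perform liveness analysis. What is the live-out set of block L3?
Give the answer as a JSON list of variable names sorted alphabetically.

def/use:
  L0 def {k,z} use ∅
  L1 def {m,y,z} use ∅
  L2 def {m,y} use ∅
  L3 def {k,z} use ∅
  L4 def {y,z} use {k}

Backward fixpoint:
  L0: in=∅ out={k}
  L1: in={k} out={k}
  L2: in={k} out={k}
  L3: in=∅ out={k}
  L4: in={k} out=∅

live-out(L3) = ["k"]

Answer: ["k"]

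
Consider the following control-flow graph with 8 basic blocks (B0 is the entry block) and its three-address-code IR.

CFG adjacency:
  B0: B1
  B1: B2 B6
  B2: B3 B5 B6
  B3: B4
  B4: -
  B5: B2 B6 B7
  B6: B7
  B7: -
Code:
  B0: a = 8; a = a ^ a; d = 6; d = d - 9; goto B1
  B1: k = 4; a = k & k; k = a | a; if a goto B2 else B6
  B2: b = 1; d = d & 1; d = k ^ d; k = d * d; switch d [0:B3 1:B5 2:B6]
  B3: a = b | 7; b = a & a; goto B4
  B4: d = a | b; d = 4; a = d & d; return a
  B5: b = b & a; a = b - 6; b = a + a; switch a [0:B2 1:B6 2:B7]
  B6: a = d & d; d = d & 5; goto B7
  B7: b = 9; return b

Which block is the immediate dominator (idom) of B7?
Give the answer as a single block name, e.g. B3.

idom tree: B1←B0 B2←B1 B3←B2 B4←B3 B5←B2 B6←B1 B7←B1
Join-block Dom:
  B2: preds {B1,B5}: {B0,B1} ∩ {B0,B1,B2,B5} = {B0,B1}; idom=B1
  B6: preds {B1,B2,B5}: {B0,B1} ∩ {B0,B1,B2} ∩ {B0,B1,B2,B5} = {B0,B1}; idom=B1
  B7: preds {B5,B6}: {B0,B1,B2,B5} ∩ {B0,B1,B6} = {B0,B1}; idom=B1

idom(B7) = B1

Answer: B1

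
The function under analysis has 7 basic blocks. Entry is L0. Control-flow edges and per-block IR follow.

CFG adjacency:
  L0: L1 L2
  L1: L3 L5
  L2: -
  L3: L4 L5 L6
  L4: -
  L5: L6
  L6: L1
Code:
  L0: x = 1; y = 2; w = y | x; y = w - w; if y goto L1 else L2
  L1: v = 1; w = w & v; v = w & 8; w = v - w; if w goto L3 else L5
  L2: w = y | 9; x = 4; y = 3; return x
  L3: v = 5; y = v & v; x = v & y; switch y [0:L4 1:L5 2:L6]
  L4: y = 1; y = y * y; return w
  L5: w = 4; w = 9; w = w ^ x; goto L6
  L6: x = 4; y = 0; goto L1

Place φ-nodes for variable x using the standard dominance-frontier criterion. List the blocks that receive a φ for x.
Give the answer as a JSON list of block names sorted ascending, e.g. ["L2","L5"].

idom tree: L1←L0 L2←L0 L3←L1 L4←L3 L5←L1 L6←L1
Join-block Dom:
  L1: preds {L0,L6}: {L0} ∩ {L0,L1,L6} = {L0}; idom=L0
  L5: preds {L1,L3}: {L0,L1} ∩ {L0,L1,L3} = {L0,L1}; idom=L1
  L6: preds {L3,L5}: {L0,L1,L3} ∩ {L0,L1,L5} = {L0,L1}; idom=L1

DF walk-up:
  L1←L0: walk · to L0
  L1←L6: walk L6→L1 to L0
  L5←L1: walk · to L1
  L5←L3: walk L3 to L1
  L6←L3: walk L3 to L1
  L6←L5: walk L5 to L1
  DF(L0)=∅
  DF(L1)={L1}
  DF(L2)=∅
  DF(L3)={L5,L6}
  DF(L4)=∅
  DF(L5)={L6}
  DF(L6)={L1}

φ for x: defs {L0,L2,L3,L6}
  DF⁺ = {L1,L5,L6}

Answer: ["L1", "L5", "L6"]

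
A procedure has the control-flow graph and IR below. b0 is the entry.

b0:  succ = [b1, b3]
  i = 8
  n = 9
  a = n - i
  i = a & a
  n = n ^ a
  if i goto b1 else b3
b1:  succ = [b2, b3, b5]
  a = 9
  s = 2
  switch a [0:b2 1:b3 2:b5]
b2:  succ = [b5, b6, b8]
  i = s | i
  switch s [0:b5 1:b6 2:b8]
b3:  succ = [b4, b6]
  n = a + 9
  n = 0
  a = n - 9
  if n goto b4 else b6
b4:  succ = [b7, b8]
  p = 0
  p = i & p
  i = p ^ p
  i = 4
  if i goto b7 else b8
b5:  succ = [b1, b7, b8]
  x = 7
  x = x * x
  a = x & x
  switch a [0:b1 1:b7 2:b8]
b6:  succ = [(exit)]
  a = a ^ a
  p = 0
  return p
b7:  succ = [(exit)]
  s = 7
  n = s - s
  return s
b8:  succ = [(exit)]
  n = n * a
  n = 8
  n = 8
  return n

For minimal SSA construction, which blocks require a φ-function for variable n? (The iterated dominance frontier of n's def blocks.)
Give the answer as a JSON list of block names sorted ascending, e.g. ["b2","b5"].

idom tree: b1←b0 b2←b1 b3←b0 b4←b3 b5←b1 b6←b0 b7←b0 b8←b0
Dom at joins:
  b1: preds {b0,b5}: {b0} ∩ {b0,b1,b5} = {b0}; idom=b0
  b3: preds {b0,b1}: {b0} ∩ {b0,b1} = {b0}; idom=b0
  b5: preds {b1,b2}: {b0,b1} ∩ {b0,b1,b2} = {b0,b1}; idom=b1
  b6: preds {b2,b3}: {b0,b1,b2} ∩ {b0,b3} = {b0}; idom=b0
  b7: preds {b4,b5}: {b0,b3,b4} ∩ {b0,b1,b5} = {b0}; idom=b0
  b8: preds {b2,b4,b5}: {b0,b1,b2} ∩ {b0,b3,b4} ∩ {b0,b1,b5} = {b0}; idom=b0

DF walk-up:
  b1←b0: walk · to b0
  b1←b5: walk b5→b1 to b0
  b3←b0: walk · to b0
  b3←b1: walk b1 to b0
  b5←b1: walk · to b1
  b5←b2: walk b2 to b1
  b6←b2: walk b2→b1 to b0
  b6←b3: walk b3 to b0
  b7←b4: walk b4→b3 to b0
  b7←b5: walk b5→b1 to b0
  b8←b2: walk b2→b1 to b0
  b8←b4: walk b4→b3 to b0
  b8←b5: walk b5→b1 to b0
  b0 → ∅
  b1 → {b1,b3,b6,b7,b8}
  b2 → {b5,b6,b8}
  b3 → {b6,b7,b8}
  b4 → {b7,b8}
  b5 → {b1,b7,b8}
  b6 → ∅
  b7 → ∅
  b8 → ∅

φ for n: defs {b0,b3,b7,b8}
  DF⁺ = {b6,b7,b8}

Answer: ["b6", "b7", "b8"]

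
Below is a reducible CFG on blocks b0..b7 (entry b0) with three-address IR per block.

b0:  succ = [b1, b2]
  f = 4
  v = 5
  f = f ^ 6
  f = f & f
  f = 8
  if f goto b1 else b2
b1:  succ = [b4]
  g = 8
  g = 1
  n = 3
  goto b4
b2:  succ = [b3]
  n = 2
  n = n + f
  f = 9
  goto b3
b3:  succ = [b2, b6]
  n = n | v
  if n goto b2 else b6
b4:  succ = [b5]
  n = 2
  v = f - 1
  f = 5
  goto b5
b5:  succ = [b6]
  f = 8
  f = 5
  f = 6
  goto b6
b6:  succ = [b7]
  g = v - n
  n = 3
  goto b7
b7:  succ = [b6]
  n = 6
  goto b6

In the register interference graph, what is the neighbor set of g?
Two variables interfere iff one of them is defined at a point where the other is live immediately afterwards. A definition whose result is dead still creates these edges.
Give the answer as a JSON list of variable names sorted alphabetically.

Block summaries:
  b0: {f,v} / ∅
  b1: {g,n} / ∅
  b2: {f,n} / {f}
  b3: {n} / {n,v}
  b4: {f,n,v} / {f}
  b5: {f} / ∅
  b6: {g,n} / {n,v}
  b7: {n} / ∅

Live sets:
  b0 li=∅ lo={f,v}
  b1 li={f} lo={f}
  b2 li={f,v} lo={f,n,v}
  b3 li={f,n,v} lo={f,n,v}
  b4 li={f} lo={n,v}
  b5 li={n,v} lo={n,v}
  b6 li={n,v} lo={v}
  b7 li={v} lo={n,v}

Conflict graph:
  f: {g,n,v}
  g: {f,v}
  n: {f,v}
  v: {f,g,n}

N(g) = ["f", "v"]

Answer: ["f", "v"]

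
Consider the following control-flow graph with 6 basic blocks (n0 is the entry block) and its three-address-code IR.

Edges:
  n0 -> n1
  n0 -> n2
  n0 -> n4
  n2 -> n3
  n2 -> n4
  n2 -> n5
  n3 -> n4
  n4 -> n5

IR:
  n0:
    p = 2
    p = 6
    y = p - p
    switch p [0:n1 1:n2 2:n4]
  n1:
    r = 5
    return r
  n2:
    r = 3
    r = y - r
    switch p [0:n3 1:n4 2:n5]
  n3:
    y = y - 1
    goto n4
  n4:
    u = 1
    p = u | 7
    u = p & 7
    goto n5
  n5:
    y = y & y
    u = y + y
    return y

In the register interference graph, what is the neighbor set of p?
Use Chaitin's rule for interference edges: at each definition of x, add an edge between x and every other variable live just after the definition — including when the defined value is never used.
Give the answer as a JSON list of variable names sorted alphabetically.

Per-block:
  n0 def {p,y} use ∅
  n1 def {r} use ∅
  n2 def {r} use {p,y}
  n3 def {y} use {y}
  n4 def {p,u} use ∅
  n5 def {u,y} use {y}

Liveness:
  n0: in=∅ out={p,y}
  n1: in=∅ out=∅
  n2: in={p,y} out={y}
  n3: in={y} out={y}
  n4: in={y} out={y}
  n5: in={y} out=∅

Interference:
  p↔{r,y}
  r↔{p,y}
  u↔{y}
  y↔{p,r,u}

N(p) = ["r", "y"]

Answer: ["r", "y"]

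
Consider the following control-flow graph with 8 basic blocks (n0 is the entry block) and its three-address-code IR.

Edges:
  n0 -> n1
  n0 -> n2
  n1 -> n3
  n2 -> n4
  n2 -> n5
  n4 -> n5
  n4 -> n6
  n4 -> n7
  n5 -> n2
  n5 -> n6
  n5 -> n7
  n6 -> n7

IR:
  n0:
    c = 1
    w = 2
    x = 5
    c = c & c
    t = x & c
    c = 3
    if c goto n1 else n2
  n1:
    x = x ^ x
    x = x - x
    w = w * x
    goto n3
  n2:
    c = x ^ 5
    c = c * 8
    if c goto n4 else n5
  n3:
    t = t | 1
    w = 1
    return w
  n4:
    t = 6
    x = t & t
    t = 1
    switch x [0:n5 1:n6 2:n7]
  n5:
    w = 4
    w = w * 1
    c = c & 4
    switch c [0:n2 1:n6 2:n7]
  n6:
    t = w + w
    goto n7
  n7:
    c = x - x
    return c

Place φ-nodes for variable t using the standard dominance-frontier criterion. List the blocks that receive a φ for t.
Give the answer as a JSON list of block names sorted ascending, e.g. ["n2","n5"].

Answer: ["n2", "n5", "n6", "n7"]

Derivation:
idom tree: n1←n0 n2←n0 n3←n1 n4←n2 n5←n2 n6←n2 n7←n2
Dom at joins:
  n2: preds {n0,n5}: {n0} ∩ {n0,n2,n5} = {n0}; idom=n0
  n5: preds {n2,n4}: {n0,n2} ∩ {n0,n2,n4} = {n0,n2}; idom=n2
  n6: preds {n4,n5}: {n0,n2,n4} ∩ {n0,n2,n5} = {n0,n2}; idom=n2
  n7: preds {n4,n5,n6}: {n0,n2,n4} ∩ {n0,n2,n5} ∩ {n0,n2,n6} = {n0,n2}; idom=n2

DF derivation:
  join n2 pred n0: · stop@n0
  join n2 pred n5: n5→n2 stop@n0
  join n5 pred n2: · stop@n2
  join n5 pred n4: n4 stop@n2
  join n6 pred n4: n4 stop@n2
  join n6 pred n5: n5 stop@n2
  join n7 pred n4: n4 stop@n2
  join n7 pred n5: n5 stop@n2
  join n7 pred n6: n6 stop@n2
  n0 → ∅
  n1 → ∅
  n2 → {n2}
  n3 → ∅
  n4 → {n5,n6,n7}
  n5 → {n2,n6,n7}
  n6 → {n7}
  n7 → ∅

φ for t: defs {n0,n3,n4,n6}
  DF⁺ = {n2,n5,n6,n7}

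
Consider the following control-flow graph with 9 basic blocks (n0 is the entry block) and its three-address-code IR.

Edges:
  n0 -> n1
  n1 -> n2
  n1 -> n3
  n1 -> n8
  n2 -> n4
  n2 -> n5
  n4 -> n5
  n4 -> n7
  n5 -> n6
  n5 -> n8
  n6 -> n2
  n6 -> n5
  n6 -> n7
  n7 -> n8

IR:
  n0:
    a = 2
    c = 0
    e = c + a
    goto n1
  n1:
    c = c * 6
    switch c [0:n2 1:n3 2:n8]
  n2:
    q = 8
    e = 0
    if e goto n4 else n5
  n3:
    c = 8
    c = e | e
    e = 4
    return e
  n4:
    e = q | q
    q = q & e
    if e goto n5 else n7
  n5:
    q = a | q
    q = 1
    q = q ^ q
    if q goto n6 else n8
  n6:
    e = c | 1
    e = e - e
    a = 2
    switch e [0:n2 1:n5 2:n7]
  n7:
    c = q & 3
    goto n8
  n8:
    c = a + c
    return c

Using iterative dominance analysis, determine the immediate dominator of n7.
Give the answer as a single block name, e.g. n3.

Answer: n2

Derivation:
idom tree: n1←n0 n2←n1 n3←n1 n4←n2 n5←n2 n6←n5 n7←n2 n8←n1
Dom∩ at merges:
  n2: preds {n1,n6}: {n0,n1} ∩ {n0,n1,n2,n5,n6} = {n0,n1}; idom=n1
  n5: preds {n2,n4,n6}: {n0,n1,n2} ∩ {n0,n1,n2,n4} ∩ {n0,n1,n2,n5,n6} = {n0,n1,n2}; idom=n2
  n7: preds {n4,n6}: {n0,n1,n2,n4} ∩ {n0,n1,n2,n5,n6} = {n0,n1,n2}; idom=n2
  n8: preds {n1,n5,n7}: {n0,n1} ∩ {n0,n1,n2,n5} ∩ {n0,n1,n2,n7} = {n0,n1}; idom=n1

idom(n7) = n2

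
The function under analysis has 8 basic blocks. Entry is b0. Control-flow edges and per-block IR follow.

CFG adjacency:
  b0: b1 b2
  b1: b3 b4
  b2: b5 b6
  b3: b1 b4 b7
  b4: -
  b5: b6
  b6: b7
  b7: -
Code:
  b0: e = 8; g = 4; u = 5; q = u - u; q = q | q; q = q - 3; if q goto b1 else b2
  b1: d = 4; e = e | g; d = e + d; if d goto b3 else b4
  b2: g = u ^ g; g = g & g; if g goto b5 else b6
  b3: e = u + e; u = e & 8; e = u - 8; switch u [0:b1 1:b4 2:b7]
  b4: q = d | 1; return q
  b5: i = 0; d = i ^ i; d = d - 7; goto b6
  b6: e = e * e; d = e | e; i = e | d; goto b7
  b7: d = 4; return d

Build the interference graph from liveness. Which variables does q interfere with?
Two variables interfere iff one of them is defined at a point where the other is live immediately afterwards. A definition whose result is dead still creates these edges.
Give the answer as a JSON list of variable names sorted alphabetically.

Answer: ["e", "g", "u"]

Working:
Block summaries:
  b0 def {e,g,q,u} use ∅
  b1 def {d,e} use {e,g}
  b2 def {g} use {g,u}
  b3 def {e,u} use {e,u}
  b4 def {q} use {d}
  b5 def {d,i} use ∅
  b6 def {d,e,i} use {e}
  b7 def {d} use ∅

Backward fixpoint:
  b0 li=∅ lo={e,g,u}
  b1 li={e,g,u} lo={d,e,g,u}
  b2 li={e,g,u} lo={e}
  b3 li={d,e,g,u} lo={d,e,g,u}
  b4 li={d} lo=∅
  b5 li={e} lo={e}
  b6 li={e} lo=∅
  b7 li=∅ lo=∅

Conflict graph:
  d↔{e,g,u}
  e↔{d,g,i,q,u}
  g↔{d,e,q,u}
  i↔{e}
  q↔{e,g,u}
  u↔{d,e,g,q}

N(q) = ["e", "g", "u"]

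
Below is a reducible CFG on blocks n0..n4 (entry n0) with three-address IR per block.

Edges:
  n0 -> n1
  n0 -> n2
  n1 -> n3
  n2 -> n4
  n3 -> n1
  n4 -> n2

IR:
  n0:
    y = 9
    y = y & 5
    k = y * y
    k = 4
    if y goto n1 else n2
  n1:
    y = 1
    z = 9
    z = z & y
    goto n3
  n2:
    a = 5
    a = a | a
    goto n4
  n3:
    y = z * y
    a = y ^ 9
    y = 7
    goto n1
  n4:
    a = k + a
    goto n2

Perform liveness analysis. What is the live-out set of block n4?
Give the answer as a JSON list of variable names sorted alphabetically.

def/use:
  n0: {k,y} / ∅
  n1: {y,z} / ∅
  n2: {a} / ∅
  n3: {a,y} / {y,z}
  n4: {a} / {a,k}

Backward fixpoint:
  live n0: ∅→{k}
  live n1: ∅→{y,z}
  live n2: {k}→{a,k}
  live n3: {y,z}→∅
  live n4: {a,k}→{k}

live-out(n4) = ["k"]

Answer: ["k"]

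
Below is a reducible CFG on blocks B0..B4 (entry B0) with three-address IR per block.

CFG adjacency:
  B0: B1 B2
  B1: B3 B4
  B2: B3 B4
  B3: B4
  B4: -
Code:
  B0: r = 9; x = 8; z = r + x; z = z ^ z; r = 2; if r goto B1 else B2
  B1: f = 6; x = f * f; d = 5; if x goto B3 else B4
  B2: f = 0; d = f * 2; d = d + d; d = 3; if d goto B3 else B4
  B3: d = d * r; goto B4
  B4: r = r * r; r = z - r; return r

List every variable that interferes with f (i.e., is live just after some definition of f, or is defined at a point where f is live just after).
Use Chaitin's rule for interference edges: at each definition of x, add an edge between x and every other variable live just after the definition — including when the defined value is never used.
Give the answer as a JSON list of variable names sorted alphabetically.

Block summaries:
  B0: def={r,x,z} ue=∅
  B1: def={d,f,x} ue=∅
  B2: def={d,f} ue=∅
  B3: def={d} ue={d,r}
  B4: def={r} ue={r,z}

Live sets:
  B0: in=∅ out={r,z}
  B1: in={r,z} out={d,r,z}
  B2: in={r,z} out={d,r,z}
  B3: in={d,r,z} out={r,z}
  B4: in={r,z} out=∅

Conflict graph:
  d — {r,x,z}
  f — {r,z}
  r — {d,f,x,z}
  x — {d,r,z}
  z — {d,f,r,x}

N(f) = ["r", "z"]

Answer: ["r", "z"]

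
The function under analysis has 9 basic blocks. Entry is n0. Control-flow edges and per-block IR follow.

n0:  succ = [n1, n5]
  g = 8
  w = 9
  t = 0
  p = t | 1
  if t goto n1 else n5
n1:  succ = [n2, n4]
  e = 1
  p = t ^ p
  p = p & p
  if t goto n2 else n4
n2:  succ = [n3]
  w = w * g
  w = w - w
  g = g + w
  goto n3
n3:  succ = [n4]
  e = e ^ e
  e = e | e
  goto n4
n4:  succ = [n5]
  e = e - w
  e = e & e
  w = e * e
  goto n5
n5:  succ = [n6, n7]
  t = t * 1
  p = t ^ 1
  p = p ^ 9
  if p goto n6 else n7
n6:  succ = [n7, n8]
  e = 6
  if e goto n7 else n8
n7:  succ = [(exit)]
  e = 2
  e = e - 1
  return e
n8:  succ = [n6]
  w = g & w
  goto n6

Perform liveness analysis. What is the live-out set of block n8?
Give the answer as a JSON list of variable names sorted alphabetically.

Answer: ["g", "w"]

Analysis:
Per-block:
  n0 def {g,p,t,w} use ∅
  n1 def {e,p} use {p,t}
  n2 def {g,w} use {g,w}
  n3 def {e} use {e}
  n4 def {e,w} use {e,w}
  n5 def {p,t} use {t}
  n6 def {e} use ∅
  n7 def {e} use ∅
  n8 def {w} use {g,w}

Liveness:
  live n0: ∅→{g,p,t,w}
  live n1: {g,p,t,w}→{e,g,t,w}
  live n2: {e,g,t,w}→{e,g,t,w}
  live n3: {e,g,t,w}→{e,g,t,w}
  live n4: {e,g,t,w}→{g,t,w}
  live n5: {g,t,w}→{g,w}
  live n6: {g,w}→{g,w}
  live n7: ∅→∅
  live n8: {g,w}→{g,w}

live-out(n8) = ["g", "w"]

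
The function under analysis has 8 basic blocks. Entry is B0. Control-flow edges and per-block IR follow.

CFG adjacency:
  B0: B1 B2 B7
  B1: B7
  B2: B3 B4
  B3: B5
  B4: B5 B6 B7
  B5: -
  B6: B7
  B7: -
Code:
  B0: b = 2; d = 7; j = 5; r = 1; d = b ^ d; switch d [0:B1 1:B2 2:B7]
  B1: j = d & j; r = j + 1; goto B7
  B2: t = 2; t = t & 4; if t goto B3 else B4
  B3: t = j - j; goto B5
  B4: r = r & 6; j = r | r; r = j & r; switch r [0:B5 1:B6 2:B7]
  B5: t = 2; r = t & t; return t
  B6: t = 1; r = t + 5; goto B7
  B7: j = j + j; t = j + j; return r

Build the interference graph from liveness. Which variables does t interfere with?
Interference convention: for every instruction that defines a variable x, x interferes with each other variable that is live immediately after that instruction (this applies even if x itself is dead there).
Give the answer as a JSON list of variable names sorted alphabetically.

def/use:
  B0: {b,d,j,r} / ∅
  B1: {j,r} / {d,j}
  B2: {t} / ∅
  B3: {t} / {j}
  B4: {j,r} / {r}
  B5: {r,t} / ∅
  B6: {r,t} / ∅
  B7: {j,t} / {j,r}

Backward fixpoint:
  B0: in=∅ out={d,j,r}
  B1: in={d,j} out={j,r}
  B2: in={j,r} out={j,r}
  B3: in={j} out=∅
  B4: in={r} out={j,r}
  B5: in=∅ out=∅
  B6: in={j} out={j,r}
  B7: in={j,r} out=∅

Interfere edges:
  b: {d,j,r}
  d: {b,j,r}
  j: {b,d,r,t}
  r: {b,d,j,t}
  t: {j,r}

N(t) = ["j", "r"]

Answer: ["j", "r"]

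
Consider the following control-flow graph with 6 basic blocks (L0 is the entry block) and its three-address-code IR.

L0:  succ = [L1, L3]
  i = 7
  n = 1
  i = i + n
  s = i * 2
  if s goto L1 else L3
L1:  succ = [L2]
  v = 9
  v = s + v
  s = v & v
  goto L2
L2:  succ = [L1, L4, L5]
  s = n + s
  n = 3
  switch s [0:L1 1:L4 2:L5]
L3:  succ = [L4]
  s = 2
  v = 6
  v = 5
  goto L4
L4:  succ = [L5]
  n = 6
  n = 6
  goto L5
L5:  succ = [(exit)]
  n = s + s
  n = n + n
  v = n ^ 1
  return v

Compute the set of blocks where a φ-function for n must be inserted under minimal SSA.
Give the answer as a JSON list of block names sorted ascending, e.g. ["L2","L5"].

Answer: ["L1", "L4", "L5"]

Derivation:
idom tree: L1←L0 L2←L1 L3←L0 L4←L0 L5←L0
Dom∩ at merges:
  L1: preds {L0,L2}: {L0} ∩ {L0,L1,L2} = {L0}; idom=L0
  L4: preds {L2,L3}: {L0,L1,L2} ∩ {L0,L3} = {L0}; idom=L0
  L5: preds {L2,L4}: {L0,L1,L2} ∩ {L0,L4} = {L0}; idom=L0

DF derivation:
  join L1 pred L0: · stop@L0
  join L1 pred L2: L2→L1 stop@L0
  join L4 pred L2: L2→L1 stop@L0
  join L4 pred L3: L3 stop@L0
  join L5 pred L2: L2→L1 stop@L0
  join L5 pred L4: L4 stop@L0
  L0: DF=∅
  L1: DF={L1,L4,L5}
  L2: DF={L1,L4,L5}
  L3: DF={L4}
  L4: DF={L5}
  L5: DF=∅

φ for n: defs {L0,L2,L4,L5}
  DF⁺ = {L1,L4,L5}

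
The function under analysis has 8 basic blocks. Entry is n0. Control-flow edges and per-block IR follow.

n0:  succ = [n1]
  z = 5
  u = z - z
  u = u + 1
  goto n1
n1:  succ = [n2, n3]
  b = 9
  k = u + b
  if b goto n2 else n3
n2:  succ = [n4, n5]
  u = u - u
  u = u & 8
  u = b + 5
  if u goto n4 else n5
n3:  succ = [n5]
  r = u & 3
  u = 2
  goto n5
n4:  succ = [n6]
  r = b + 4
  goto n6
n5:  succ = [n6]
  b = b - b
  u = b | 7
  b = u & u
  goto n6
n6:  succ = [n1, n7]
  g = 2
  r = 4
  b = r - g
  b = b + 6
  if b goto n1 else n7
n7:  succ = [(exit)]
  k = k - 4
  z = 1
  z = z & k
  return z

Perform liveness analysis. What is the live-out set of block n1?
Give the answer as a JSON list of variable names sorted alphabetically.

Block summaries:
  n0 def {u,z} use ∅
  n1 def {b,k} use {u}
  n2 def {u} use {b,u}
  n3 def {r,u} use {u}
  n4 def {r} use {b}
  n5 def {b,u} use {b}
  n6 def {b,g,r} use ∅
  n7 def {k,z} use {k}

Backward fixpoint:
  n0 li=∅ lo={u}
  n1 li={u} lo={b,k,u}
  n2 li={b,k,u} lo={b,k,u}
  n3 li={b,k,u} lo={b,k}
  n4 li={b,k,u} lo={k,u}
  n5 li={b,k} lo={k,u}
  n6 li={k,u} lo={k,u}
  n7 li={k} lo=∅

live-out(n1) = ["b", "k", "u"]

Answer: ["b", "k", "u"]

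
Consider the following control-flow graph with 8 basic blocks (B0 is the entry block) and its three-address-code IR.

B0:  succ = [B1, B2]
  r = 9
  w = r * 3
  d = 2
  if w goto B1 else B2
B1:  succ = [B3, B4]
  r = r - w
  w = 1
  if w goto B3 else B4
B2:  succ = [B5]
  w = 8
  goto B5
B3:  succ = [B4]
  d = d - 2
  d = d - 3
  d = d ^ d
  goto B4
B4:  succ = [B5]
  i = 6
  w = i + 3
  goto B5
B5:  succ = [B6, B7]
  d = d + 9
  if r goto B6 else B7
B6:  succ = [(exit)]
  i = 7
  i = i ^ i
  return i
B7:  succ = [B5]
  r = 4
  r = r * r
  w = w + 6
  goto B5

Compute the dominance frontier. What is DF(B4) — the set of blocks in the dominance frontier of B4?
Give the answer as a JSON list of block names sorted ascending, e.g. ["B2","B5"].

Answer: ["B5"]

Derivation:
idom tree: B1←B0 B2←B0 B3←B1 B4←B1 B5←B0 B6←B5 B7←B5
Dom at joins:
  B4: preds {B1,B3}: {B0,B1} ∩ {B0,B1,B3} = {B0,B1}; idom=B1
  B5: preds {B2,B4,B7}: {B0,B2} ∩ {B0,B1,B4} ∩ {B0,B5,B7} = {B0}; idom=B0

DF walk-up:
  B4←B1: walk · to B1
  B4←B3: walk B3 to B1
  B5←B2: walk B2 to B0
  B5←B4: walk B4→B1 to B0
  B5←B7: walk B7→B5 to B0
  B0 → ∅
  B1 → {B5}
  B2 → {B5}
  B3 → {B4}
  B4 → {B5}
  B5 → {B5}
  B6 → ∅
  B7 → {B5}

DF(B4) = ["B5"]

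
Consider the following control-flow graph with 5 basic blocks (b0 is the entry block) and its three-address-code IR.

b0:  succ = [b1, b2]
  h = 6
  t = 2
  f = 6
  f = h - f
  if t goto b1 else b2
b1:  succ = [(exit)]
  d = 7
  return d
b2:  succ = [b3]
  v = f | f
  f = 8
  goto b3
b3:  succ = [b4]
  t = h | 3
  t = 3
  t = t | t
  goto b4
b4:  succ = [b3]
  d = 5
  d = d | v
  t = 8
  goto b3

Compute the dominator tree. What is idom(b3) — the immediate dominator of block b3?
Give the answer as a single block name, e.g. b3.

idom tree: b1←b0 b2←b0 b3←b2 b4←b3
Join-block Dom:
  b3: preds {b2,b4}: {b0,b2} ∩ {b0,b2,b3,b4} = {b0,b2}; idom=b2

idom(b3) = b2

Answer: b2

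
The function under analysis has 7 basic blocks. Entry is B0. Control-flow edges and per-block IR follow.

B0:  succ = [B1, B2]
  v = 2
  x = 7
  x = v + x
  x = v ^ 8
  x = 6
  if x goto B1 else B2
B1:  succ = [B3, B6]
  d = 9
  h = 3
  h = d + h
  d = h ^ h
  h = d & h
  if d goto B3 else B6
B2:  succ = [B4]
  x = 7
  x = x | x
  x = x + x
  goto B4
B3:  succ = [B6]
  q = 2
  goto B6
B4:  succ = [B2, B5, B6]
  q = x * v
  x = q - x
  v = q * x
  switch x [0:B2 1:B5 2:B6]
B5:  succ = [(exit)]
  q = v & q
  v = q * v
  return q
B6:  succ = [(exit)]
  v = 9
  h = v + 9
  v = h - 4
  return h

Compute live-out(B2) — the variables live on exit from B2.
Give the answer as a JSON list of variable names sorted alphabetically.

def/use:
  B0: {v,x} / ∅
  B1: {d,h} / ∅
  B2: {x} / ∅
  B3: {q} / ∅
  B4: {q,v,x} / {v,x}
  B5: {q,v} / {q,v}
  B6: {h,v} / ∅

Liveness:
  live B0: ∅→{v}
  live B1: ∅→∅
  live B2: {v}→{v,x}
  live B3: ∅→∅
  live B4: {v,x}→{q,v}
  live B5: {q,v}→∅
  live B6: ∅→∅

live-out(B2) = ["v", "x"]

Answer: ["v", "x"]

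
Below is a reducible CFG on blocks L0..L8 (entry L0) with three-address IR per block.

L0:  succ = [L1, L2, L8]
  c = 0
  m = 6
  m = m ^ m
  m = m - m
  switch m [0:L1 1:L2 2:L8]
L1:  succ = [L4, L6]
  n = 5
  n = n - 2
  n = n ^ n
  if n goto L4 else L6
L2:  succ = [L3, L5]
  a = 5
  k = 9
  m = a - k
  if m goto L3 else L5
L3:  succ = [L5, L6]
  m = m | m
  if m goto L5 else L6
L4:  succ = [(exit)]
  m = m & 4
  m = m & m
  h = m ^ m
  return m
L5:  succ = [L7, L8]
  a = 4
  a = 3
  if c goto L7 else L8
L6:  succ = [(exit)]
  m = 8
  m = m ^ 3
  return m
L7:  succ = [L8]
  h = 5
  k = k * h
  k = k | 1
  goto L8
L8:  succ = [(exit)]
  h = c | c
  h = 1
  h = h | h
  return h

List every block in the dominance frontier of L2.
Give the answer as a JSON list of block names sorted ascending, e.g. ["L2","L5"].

idom tree: L1←L0 L2←L0 L3←L2 L4←L1 L5←L2 L6←L0 L7←L5 L8←L0
Join-block Dom:
  L5: preds {L2,L3}: {L0,L2} ∩ {L0,L2,L3} = {L0,L2}; idom=L2
  L6: preds {L1,L3}: {L0,L1} ∩ {L0,L2,L3} = {L0}; idom=L0
  L8: preds {L0,L5,L7}: {L0} ∩ {L0,L2,L5} ∩ {L0,L2,L5,L7} = {L0}; idom=L0

Frontier:
  join L5 pred L2: · stop@L2
  join L5 pred L3: L3 stop@L2
  join L6 pred L1: L1 stop@L0
  join L6 pred L3: L3→L2 stop@L0
  join L8 pred L0: · stop@L0
  join L8 pred L5: L5→L2 stop@L0
  join L8 pred L7: L7→L5→L2 stop@L0
  L0: DF=∅
  L1: DF={L6}
  L2: DF={L6,L8}
  L3: DF={L5,L6}
  L4: DF=∅
  L5: DF={L8}
  L6: DF=∅
  L7: DF={L8}
  L8: DF=∅

DF(L2) = ["L6", "L8"]

Answer: ["L6", "L8"]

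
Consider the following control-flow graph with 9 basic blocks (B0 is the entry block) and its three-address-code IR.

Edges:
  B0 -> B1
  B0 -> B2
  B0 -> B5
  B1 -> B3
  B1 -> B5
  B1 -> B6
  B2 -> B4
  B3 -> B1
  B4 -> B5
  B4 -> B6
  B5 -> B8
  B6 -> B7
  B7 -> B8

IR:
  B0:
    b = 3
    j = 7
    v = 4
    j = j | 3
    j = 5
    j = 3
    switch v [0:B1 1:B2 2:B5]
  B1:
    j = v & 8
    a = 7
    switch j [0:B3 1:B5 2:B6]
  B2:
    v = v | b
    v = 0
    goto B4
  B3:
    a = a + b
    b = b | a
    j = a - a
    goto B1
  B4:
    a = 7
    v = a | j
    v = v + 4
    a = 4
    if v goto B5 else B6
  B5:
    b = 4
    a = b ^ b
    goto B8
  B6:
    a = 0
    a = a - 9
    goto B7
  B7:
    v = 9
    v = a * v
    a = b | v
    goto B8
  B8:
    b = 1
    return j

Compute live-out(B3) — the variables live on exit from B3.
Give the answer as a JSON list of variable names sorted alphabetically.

Per-block:
  B0: def={b,j,v} ue=∅
  B1: def={a,j} ue={v}
  B2: def={v} ue={b,v}
  B3: def={a,b,j} ue={a,b}
  B4: def={a,v} ue={j}
  B5: def={a,b} ue=∅
  B6: def={a} ue=∅
  B7: def={a,v} ue={a,b}
  B8: def={b} ue={j}

Backward fixpoint:
  live B0: ∅→{b,j,v}
  live B1: {b,v}→{a,b,j,v}
  live B2: {b,j,v}→{b,j}
  live B3: {a,b,v}→{b,v}
  live B4: {b,j}→{b,j}
  live B5: {j}→{j}
  live B6: {b,j}→{a,b,j}
  live B7: {a,b,j}→{j}
  live B8: {j}→∅

live-out(B3) = ["b", "v"]

Answer: ["b", "v"]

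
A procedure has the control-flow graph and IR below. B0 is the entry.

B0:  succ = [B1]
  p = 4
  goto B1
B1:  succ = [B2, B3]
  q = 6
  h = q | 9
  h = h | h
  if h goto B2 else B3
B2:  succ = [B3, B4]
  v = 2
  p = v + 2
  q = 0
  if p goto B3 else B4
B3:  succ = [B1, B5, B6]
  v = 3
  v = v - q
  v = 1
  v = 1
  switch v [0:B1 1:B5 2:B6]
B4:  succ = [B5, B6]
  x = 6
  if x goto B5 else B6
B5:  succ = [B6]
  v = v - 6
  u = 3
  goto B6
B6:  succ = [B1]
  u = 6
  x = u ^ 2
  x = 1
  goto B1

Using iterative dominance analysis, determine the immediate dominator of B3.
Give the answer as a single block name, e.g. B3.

idom tree: B1←B0 B2←B1 B3←B1 B4←B2 B5←B1 B6←B1
Dom at joins:
  B1: preds {B0,B3,B6}: {B0} ∩ {B0,B1,B3} ∩ {B0,B1,B6} = {B0}; idom=B0
  B3: preds {B1,B2}: {B0,B1} ∩ {B0,B1,B2} = {B0,B1}; idom=B1
  B5: preds {B3,B4}: {B0,B1,B3} ∩ {B0,B1,B2,B4} = {B0,B1}; idom=B1
  B6: preds {B3,B4,B5}: {B0,B1,B3} ∩ {B0,B1,B2,B4} ∩ {B0,B1,B5} = {B0,B1}; idom=B1

idom(B3) = B1

Answer: B1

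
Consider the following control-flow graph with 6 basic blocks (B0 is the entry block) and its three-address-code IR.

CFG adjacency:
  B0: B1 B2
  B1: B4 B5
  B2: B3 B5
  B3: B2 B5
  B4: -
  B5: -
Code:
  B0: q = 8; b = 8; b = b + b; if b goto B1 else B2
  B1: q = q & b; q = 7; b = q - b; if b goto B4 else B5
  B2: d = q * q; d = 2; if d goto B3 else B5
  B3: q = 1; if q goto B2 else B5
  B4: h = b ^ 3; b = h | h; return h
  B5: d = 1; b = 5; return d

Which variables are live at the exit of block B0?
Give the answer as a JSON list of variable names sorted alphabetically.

Block summaries:
  B0: {b,q} / ∅
  B1: {b,q} / {b,q}
  B2: {d} / {q}
  B3: {q} / ∅
  B4: {b,h} / {b}
  B5: {b,d} / ∅

Live sets:
  live B0: ∅→{b,q}
  live B1: {b,q}→{b}
  live B2: {q}→∅
  live B3: ∅→{q}
  live B4: {b}→∅
  live B5: ∅→∅

live-out(B0) = ["b", "q"]

Answer: ["b", "q"]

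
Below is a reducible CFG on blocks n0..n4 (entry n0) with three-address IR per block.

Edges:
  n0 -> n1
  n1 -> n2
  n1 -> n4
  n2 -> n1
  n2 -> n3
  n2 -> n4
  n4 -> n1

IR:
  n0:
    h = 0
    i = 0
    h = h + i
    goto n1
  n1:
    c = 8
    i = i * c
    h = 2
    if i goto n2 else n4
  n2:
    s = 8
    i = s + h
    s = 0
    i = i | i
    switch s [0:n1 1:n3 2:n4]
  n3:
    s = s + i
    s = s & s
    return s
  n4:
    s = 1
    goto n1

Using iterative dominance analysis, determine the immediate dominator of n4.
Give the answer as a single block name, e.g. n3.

Answer: n1

Working:
idom tree: n1←n0 n2←n1 n3←n2 n4←n1
Dom∩ at merges:
  n1: preds {n0,n2,n4}: {n0} ∩ {n0,n1,n2} ∩ {n0,n1,n4} = {n0}; idom=n0
  n4: preds {n1,n2}: {n0,n1} ∩ {n0,n1,n2} = {n0,n1}; idom=n1

idom(n4) = n1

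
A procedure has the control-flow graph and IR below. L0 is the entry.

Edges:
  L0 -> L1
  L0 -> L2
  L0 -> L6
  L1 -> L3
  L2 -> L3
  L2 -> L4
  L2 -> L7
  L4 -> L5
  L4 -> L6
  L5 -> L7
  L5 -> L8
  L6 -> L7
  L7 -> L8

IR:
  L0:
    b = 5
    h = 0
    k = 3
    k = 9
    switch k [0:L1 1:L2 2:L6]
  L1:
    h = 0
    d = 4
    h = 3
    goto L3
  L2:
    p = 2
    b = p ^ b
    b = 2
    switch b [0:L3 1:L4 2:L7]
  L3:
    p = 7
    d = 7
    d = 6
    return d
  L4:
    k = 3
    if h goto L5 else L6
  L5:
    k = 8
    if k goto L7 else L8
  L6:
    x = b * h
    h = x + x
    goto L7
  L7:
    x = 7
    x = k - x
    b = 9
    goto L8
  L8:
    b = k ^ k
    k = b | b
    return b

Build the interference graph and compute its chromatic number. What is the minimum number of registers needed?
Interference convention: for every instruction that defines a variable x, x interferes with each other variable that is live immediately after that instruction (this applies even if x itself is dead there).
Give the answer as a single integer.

Answer: 4

Analysis:
Per-block:
  L0 def {b,h,k} use ∅
  L1 def {d,h} use ∅
  L2 def {b,p} use {b}
  L3 def {d,p} use ∅
  L4 def {k} use {h}
  L5 def {k} use ∅
  L6 def {h,x} use {b,h}
  L7 def {b,x} use {k}
  L8 def {b,k} use {k}

Liveness:
  L0 li=∅ lo={b,h,k}
  L1 li=∅ lo=∅
  L2 li={b,h,k} lo={b,h,k}
  L3 li=∅ lo=∅
  L4 li={b,h} lo={b,h,k}
  L5 li=∅ lo={k}
  L6 li={b,h,k} lo={k}
  L7 li={k} lo={k}
  L8 li={k} lo=∅

Interference:
  b: {h,k,p}
  d: ∅
  h: {b,k,p}
  k: {b,h,p,x}
  p: {b,h,k}
  x: {k}

Registers:
  {b,h,k,p} pairwise interfere (4-clique) ⇒ χ ≥ 4
  assign b→c1 d→c0 h→c2 k→c0 p→c3 x→c1 — no edge inside a register ⇒ χ ≤ 4
  χ = 4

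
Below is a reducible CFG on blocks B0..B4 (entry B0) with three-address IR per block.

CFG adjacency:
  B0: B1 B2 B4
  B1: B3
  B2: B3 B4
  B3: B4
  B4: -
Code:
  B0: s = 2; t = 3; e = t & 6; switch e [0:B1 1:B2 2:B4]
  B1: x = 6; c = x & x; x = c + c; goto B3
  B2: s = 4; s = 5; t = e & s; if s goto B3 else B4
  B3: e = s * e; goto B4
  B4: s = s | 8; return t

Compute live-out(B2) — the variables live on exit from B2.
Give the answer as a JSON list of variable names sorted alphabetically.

Answer: ["e", "s", "t"]

Working:
Block summaries:
  B0: def={e,s,t} ue=∅
  B1: def={c,x} ue=∅
  B2: def={s,t} ue={e}
  B3: def={e} ue={e,s}
  B4: def={s} ue={s,t}

Backward fixpoint:
  live B0: ∅→{e,s,t}
  live B1: {e,s,t}→{e,s,t}
  live B2: {e}→{e,s,t}
  live B3: {e,s,t}→{s,t}
  live B4: {s,t}→∅

live-out(B2) = ["e", "s", "t"]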